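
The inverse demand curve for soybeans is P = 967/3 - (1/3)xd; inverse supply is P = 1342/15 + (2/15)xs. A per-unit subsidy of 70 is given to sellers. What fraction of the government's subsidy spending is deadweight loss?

DWL / government spending = 75/649

Pre-subsidy: 967/3 - (1/3)x = 1342/15 + (2/15)x gives x* = 499 and P* = 156.
With the subsidy, sellers receive Ps = Pb + 70 for each unit, where Pb is the price buyers pay.
On the curves, Pb = 967/3 - (1/3)x and Ps = 1342/15 + (2/15)x; the wedge Ps − Pb = 70 gives 1342/15 + (2/15)x − (967/3 - (1/3)x) = 70, so x' = 649.
Then Pb = 967/3 − (1/3)·649 = 106 and Ps = 1342/15 + (2/15)·649 = 176.
ΔCS = ½(499 + 649)(156 − 106) = 28700; ΔPS = ½(499 + 649)(176 − 156) = 11480.
Government spending = 70 × 649 = 45430.
DWL = ½ × 70 × (649 − 499) = 5250; fraction = 5250 / 45430 = 75/649.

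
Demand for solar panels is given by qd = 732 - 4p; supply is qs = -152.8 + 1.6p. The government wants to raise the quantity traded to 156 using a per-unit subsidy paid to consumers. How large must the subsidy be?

At q = 156, invert demand for the buyer price: pb = (732 − 156)/4 = 144; invert supply for the seller price: ps = (156 − (-152.8))/1.6 = 193.
The subsidy must fill the gap: s = ps − pb = 193 − 144 = 49.

Required subsidy s = 49 per unit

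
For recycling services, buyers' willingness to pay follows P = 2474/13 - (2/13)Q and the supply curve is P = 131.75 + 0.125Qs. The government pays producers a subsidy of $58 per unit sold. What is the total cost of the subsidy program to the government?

Government cost = $24244

Pre-subsidy: 2474/13 - (2/13)Q = 131.75 + 0.125Q gives Q* = 210 and P* = 158.
With the subsidy, sellers receive Ps = Pb + 58 for each unit, where Pb is the price buyers pay.
On the curves, Pb = 2474/13 - (2/13)Q and Ps = 131.75 + 0.125Q; the wedge Ps − Pb = 58 gives 131.75 + 0.125Q − (2474/13 - (2/13)Q) = 58, so Q' = 418.
Then Pb = 2474/13 − (2/13)·418 = 126 and Ps = 131.75 + 0.125·418 = 184.
Government outlay = subsidy × quantity = 58 × 418 = 24244.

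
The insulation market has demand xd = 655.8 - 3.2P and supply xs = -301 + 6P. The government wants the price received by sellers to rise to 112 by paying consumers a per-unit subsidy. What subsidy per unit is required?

At a seller price of 112, quantity supplied is -301 + 6·112 = 371.
Buyers absorb 371 only when they pay Pb with 655.8 − 3.2·Pb = 371, i.e. Pb = 89.
s = Ps − Pb = 112 − 89 = 23.

Required subsidy s = 23 per unit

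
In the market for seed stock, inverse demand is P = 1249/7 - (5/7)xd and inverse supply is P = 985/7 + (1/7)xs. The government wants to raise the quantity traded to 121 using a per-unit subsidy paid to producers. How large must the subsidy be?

Required subsidy s = 66 per unit

At x = 121, from the demand curve buyers pay Pb = 1249/7 − (5/7)·121 = 92; from the supply curve sellers need Ps = 985/7 + (1/7)·121 = 158.
The subsidy must fill the gap: s = Ps − Pb = 158 − 92 = 66.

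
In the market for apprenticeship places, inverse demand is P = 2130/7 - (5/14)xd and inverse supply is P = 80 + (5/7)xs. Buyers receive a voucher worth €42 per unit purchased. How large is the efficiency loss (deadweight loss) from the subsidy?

Pre-subsidy: 2130/7 - (5/14)x = 80 + (5/7)x gives x* = 628/3 and P* = 4820/21.
With the rebate, buyers effectively pay Pb = Ps − 42, where Ps is the price sellers receive.
On the curves, Pb = 2130/7 - (5/14)x and Ps = 80 + (5/7)x; the wedge Ps − Pb = 42 gives 80 + (5/7)x − (2130/7 - (5/14)x) = 42, so x' = 3728/15.
Then Pb = 2130/7 − (5/14)·(3728/15) = 4526/21 and Ps = 80 + (5/7)·(3728/15) = 5408/21.
The subsidy expands output by 3728/15 − 628/3 = 39.2 past the efficient level; on those units the gap between marginal cost and willingness to pay runs from 0 up to 42.
DWL = ½ × 42 × 39.2 = 823.2.

Deadweight loss = €823.2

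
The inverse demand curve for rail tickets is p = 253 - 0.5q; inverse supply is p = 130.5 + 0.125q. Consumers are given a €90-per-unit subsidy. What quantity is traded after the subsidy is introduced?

q' = 340

Pre-subsidy: 253 - 0.5q = 130.5 + 0.125q gives q* = 196 and p* = 155.
With the rebate, buyers effectively pay pb = ps − 90, where ps is the price sellers receive.
On the curves, pb = 253 - 0.5q and ps = 130.5 + 0.125q; the wedge ps − pb = 90 gives 130.5 + 0.125q − (253 - 0.5q) = 90, so q' = 340.
Then pb = 253 − 0.5·340 = 83 and ps = 130.5 + 0.125·340 = 173.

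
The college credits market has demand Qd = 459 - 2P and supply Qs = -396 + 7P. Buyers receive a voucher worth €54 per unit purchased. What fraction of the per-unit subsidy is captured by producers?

Pre-subsidy: 459 - 2P = -396 + 7P gives P* = 95, Q* = 269.
With the rebate, buyers effectively pay Pb = Ps − 54, where Ps is the price sellers receive.
Demand in terms of Ps becomes Qd = 459 − 2(Ps − 54) = 567 - 2Ps. Setting this equal to supply: 567 - 2Ps = -396 + 7Ps, so Ps = 107.
Buyers pay Pb = 107 − 54 = 53; Q' = -396 + 7·107 = 353.
Buyers' price falls by P* − Pb = 95 − 53 = 42; sellers' price rises by Ps − P* = 107 − 95 = 12.
So producers capture 12/54 = 2/9 of each unit of subsidy.

Producer share = 2/9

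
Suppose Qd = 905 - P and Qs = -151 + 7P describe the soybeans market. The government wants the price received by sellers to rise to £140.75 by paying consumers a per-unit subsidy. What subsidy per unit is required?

At a seller price of 140.75, quantity supplied is -151 + 7·140.75 = 834.25.
Buyers absorb 834.25 only when they pay Pb with 905 − 1·Pb = 834.25, i.e. Pb = 70.75.
s = Ps − Pb = 140.75 − 70.75 = 70.

Required subsidy s = £70 per unit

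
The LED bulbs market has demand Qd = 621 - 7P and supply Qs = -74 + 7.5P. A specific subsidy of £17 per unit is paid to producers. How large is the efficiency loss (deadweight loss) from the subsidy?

Deadweight loss = 30345/58

Pre-subsidy: 621 - 7P = -74 + 7.5P gives P* = 1390/29, Q* = 8279/29.
With the subsidy, sellers receive Ps = Pb + 17 for each unit, where Pb is the price buyers pay.
Supply in terms of Pb becomes Qs = -74 + 7.5(Pb + 17) = 53.5 + 7.5Pb. Setting this equal to demand: 621 - 7Pb = 53.5 + 7.5Pb, so Pb = 1135/29.
Sellers receive Ps = 1135/29 + 17 = 1628/29; Q' = 621 − 7·(1135/29) = 10064/29.
The subsidy expands output by 10064/29 − 8279/29 = 1785/29 past the efficient level; on those units the gap between marginal cost and willingness to pay runs from 0 up to 17.
DWL = ½ × 17 × 1785/29 = 30345/58.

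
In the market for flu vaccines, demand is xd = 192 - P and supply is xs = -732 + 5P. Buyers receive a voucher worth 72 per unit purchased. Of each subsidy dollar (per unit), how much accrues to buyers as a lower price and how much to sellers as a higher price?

Buyers gain 60 per unit; sellers gain 12 per unit

Pre-subsidy: 192 - P = -732 + 5P gives P* = 154, x* = 38.
With the rebate, buyers effectively pay Pb = Ps − 72, where Ps is the price sellers receive.
Demand in terms of Ps becomes xd = 192 − 1(Ps − 72) = 264 - Ps. Setting this equal to supply: 264 - Ps = -732 + 5Ps, so Ps = 166.
Buyers pay Pb = 166 − 72 = 94; x' = -732 + 5·166 = 98.
Buyers' price falls by P* − Pb = 154 − 94 = 60; sellers' price rises by Ps − P* = 166 − 154 = 12.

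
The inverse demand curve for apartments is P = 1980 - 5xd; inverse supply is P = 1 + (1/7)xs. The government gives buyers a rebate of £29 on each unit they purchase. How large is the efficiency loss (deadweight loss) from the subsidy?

Pre-subsidy: 1980 - 5x = 1 + (1/7)x gives x* = 13853/36 and P* = 2015/36.
With the rebate, buyers effectively pay Pb = Ps − 29, where Ps is the price sellers receive.
On the curves, Pb = 1980 - 5x and Ps = 1 + (1/7)x; the wedge Ps − Pb = 29 gives 1 + (1/7)x − (1980 - 5x) = 29, so x' = 3514/9.
Then Pb = 1980 − 5·(3514/9) = 250/9 and Ps = 1 + (1/7)·(3514/9) = 511/9.
The subsidy expands output by 3514/9 − 13853/36 = 203/36 past the efficient level; on those units the gap between marginal cost and willingness to pay runs from 0 up to 29.
DWL = ½ × 29 × 203/36 = 5887/72.

Deadweight loss = 5887/72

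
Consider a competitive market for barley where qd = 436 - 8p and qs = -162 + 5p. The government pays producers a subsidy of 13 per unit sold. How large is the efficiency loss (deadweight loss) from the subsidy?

Deadweight loss = 260

Pre-subsidy: 436 - 8p = -162 + 5p gives p* = 46, q* = 68.
With the subsidy, sellers receive ps = pb + 13 for each unit, where pb is the price buyers pay.
Supply in terms of pb becomes qs = -162 + 5(pb + 13) = -97 + 5pb. Setting this equal to demand: 436 - 8pb = -97 + 5pb, so pb = 41.
Sellers receive ps = 41 + 13 = 54; q' = 436 − 8·41 = 108.
The subsidy expands output by 108 − 68 = 40 past the efficient level; on those units the gap between marginal cost and willingness to pay runs from 0 up to 13.
DWL = ½ × 13 × 40 = 260.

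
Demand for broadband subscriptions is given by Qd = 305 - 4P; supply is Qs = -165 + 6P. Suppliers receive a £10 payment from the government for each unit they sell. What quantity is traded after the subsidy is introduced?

Q' = 141

Pre-subsidy: 305 - 4P = -165 + 6P gives P* = 47, Q* = 117.
With the subsidy, sellers receive Ps = Pb + 10 for each unit, where Pb is the price buyers pay.
Supply in terms of Pb becomes Qs = -165 + 6(Pb + 10) = -105 + 6Pb. Setting this equal to demand: 305 - 4Pb = -105 + 6Pb, so Pb = 41.
Sellers receive Ps = 41 + 10 = 51; Q' = 305 − 4·41 = 141.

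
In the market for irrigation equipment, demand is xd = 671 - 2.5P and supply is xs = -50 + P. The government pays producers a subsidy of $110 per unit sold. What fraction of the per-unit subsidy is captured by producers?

Pre-subsidy: 671 - 2.5P = -50 + P gives P* = 206, x* = 156.
With the subsidy, sellers receive Ps = Pb + 110 for each unit, where Pb is the price buyers pay.
Supply in terms of Pb becomes xs = -50 + 1(Pb + 110) = 60 + Pb. Setting this equal to demand: 671 - 2.5Pb = 60 + Pb, so Pb = 1222/7.
Sellers receive Ps = 1222/7 + 110 = 1992/7; x' = 671 − 2.5·(1222/7) = 1642/7.
Buyers' price falls by P* − Pb = 206 − 1222/7 = 220/7; sellers' price rises by Ps − P* = 1992/7 − 206 = 550/7.
So producers capture (550/7)/110 = 5/7 of each unit of subsidy.

Producer share = 5/7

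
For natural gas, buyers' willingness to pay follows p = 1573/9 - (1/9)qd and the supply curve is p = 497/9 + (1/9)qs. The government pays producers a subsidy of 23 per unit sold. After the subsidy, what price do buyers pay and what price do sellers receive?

Buyers pay 103.5; sellers receive 126.5

Pre-subsidy: 1573/9 - (1/9)q = 497/9 + (1/9)q gives q* = 538 and p* = 115.
With the subsidy, sellers receive ps = pb + 23 for each unit, where pb is the price buyers pay.
On the curves, pb = 1573/9 - (1/9)q and ps = 497/9 + (1/9)q; the wedge ps − pb = 23 gives 497/9 + (1/9)q − (1573/9 - (1/9)q) = 23, so q' = 641.5.
Then pb = 1573/9 − (1/9)·641.5 = 103.5 and ps = 497/9 + (1/9)·641.5 = 126.5.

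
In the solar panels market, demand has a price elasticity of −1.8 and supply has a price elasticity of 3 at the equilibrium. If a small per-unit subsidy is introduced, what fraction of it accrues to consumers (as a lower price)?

For a small subsidy around the equilibrium, the benefit split depends on the relative slopes, which at a point are proportional to the elasticities.
Buyer share = εs/(εs + |εd|) = 3/(3 + 1.8) = 0.625; seller share = |εd|/(εs + |εd|) = 0.375.

Consumer share = 0.625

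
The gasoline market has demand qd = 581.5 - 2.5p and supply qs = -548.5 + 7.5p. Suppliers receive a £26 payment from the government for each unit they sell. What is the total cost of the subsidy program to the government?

Government cost = £9041.5

Pre-subsidy: 581.5 - 2.5p = -548.5 + 7.5p gives p* = 113, q* = 299.
With the subsidy, sellers receive ps = pb + 26 for each unit, where pb is the price buyers pay.
Supply in terms of pb becomes qs = -548.5 + 7.5(pb + 26) = -353.5 + 7.5pb. Setting this equal to demand: 581.5 - 2.5pb = -353.5 + 7.5pb, so pb = 93.5.
Sellers receive ps = 93.5 + 26 = 119.5; q' = 581.5 − 2.5·93.5 = 347.75.
Government outlay = subsidy × quantity = 26 × 347.75 = 9041.5.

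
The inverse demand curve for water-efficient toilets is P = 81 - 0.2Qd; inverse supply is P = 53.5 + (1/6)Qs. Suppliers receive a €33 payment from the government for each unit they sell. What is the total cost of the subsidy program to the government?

Pre-subsidy: 81 - 0.2Q = 53.5 + (1/6)Q gives Q* = 75 and P* = 66.
With the subsidy, sellers receive Ps = Pb + 33 for each unit, where Pb is the price buyers pay.
On the curves, Pb = 81 - 0.2Q and Ps = 53.5 + (1/6)Q; the wedge Ps − Pb = 33 gives 53.5 + (1/6)Q − (81 - 0.2Q) = 33, so Q' = 165.
Then Pb = 81 − 0.2·165 = 48 and Ps = 53.5 + (1/6)·165 = 81.
Government outlay = subsidy × quantity = 33 × 165 = 5445.

Government cost = €5445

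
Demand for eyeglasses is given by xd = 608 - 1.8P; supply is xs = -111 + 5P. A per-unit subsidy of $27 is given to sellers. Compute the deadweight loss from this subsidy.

Pre-subsidy: 608 - 1.8P = -111 + 5P gives P* = 3595/34, x* = 14201/34.
With the subsidy, sellers receive Ps = Pb + 27 for each unit, where Pb is the price buyers pay.
Supply in terms of Pb becomes xs = -111 + 5(Pb + 27) = 24 + 5Pb. Setting this equal to demand: 608 - 1.8Pb = 24 + 5Pb, so Pb = 1460/17.
Sellers receive Ps = 1460/17 + 27 = 1919/17; x' = 608 − 1.8·(1460/17) = 7708/17.
The subsidy expands output by 7708/17 − 14201/34 = 1215/34 past the efficient level; on those units the gap between marginal cost and willingness to pay runs from 0 up to 27.
DWL = ½ × 27 × 1215/34 = 32805/68.

Deadweight loss = 32805/68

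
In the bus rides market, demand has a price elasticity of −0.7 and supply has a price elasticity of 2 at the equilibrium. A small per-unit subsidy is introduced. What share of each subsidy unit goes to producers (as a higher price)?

Producer share = 7/27

For a small subsidy around the equilibrium, the benefit split depends on the relative slopes, which at a point are proportional to the elasticities.
Buyer share = εs/(εs + |εd|) = 2/(2 + 0.7) = 20/27; seller share = |εd|/(εs + |εd|) = 7/27.
So producers capture 7/27 of the subsidy.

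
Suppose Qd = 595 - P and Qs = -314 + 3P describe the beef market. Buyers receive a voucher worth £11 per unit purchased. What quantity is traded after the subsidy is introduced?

Pre-subsidy: 595 - P = -314 + 3P gives P* = 227.25, Q* = 367.75.
With the rebate, buyers effectively pay Pb = Ps − 11, where Ps is the price sellers receive.
Demand in terms of Ps becomes Qd = 595 − 1(Ps − 11) = 606 - Ps. Setting this equal to supply: 606 - Ps = -314 + 3Ps, so Ps = 230.
Buyers pay Pb = 230 − 11 = 219; Q' = -314 + 3·230 = 376.

Q' = 376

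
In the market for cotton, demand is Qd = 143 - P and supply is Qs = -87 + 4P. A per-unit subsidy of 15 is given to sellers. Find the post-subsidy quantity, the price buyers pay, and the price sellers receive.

Q' = 109; buyers pay 34; sellers receive 49

Pre-subsidy: 143 - P = -87 + 4P gives P* = 46, Q* = 97.
With the subsidy, sellers receive Ps = Pb + 15 for each unit, where Pb is the price buyers pay.
Supply in terms of Pb becomes Qs = -87 + 4(Pb + 15) = -27 + 4Pb. Setting this equal to demand: 143 - Pb = -27 + 4Pb, so Pb = 34.
Sellers receive Ps = 34 + 15 = 49; Q' = 143 − 1·34 = 109.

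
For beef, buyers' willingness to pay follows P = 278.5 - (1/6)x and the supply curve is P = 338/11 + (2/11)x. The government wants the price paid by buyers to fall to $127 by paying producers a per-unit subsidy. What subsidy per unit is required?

At a buyer price of 127, quantity demanded is 1671 − 6·127 = 909.
Sellers supply 909 only when they receive Ps = 338/11 + (2/11)·909 = 196.
s = Ps − Pb = 196 − 127 = 69.

Required subsidy s = $69 per unit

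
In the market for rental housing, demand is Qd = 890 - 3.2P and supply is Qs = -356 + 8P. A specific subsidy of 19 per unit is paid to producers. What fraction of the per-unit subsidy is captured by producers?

Pre-subsidy: 890 - 3.2P = -356 + 8P gives P* = 111.25, Q* = 534.
With the subsidy, sellers receive Ps = Pb + 19 for each unit, where Pb is the price buyers pay.
Supply in terms of Pb becomes Qs = -356 + 8(Pb + 19) = -204 + 8Pb. Setting this equal to demand: 890 - 3.2Pb = -204 + 8Pb, so Pb = 2735/28.
Sellers receive Ps = 2735/28 + 19 = 3267/28; Q' = 890 − 3.2·(2735/28) = 4042/7.
Buyers' price falls by P* − Pb = 111.25 − 2735/28 = 95/7; sellers' price rises by Ps − P* = 3267/28 − 111.25 = 38/7.
So producers capture (38/7)/19 = 2/7 of each unit of subsidy.

Producer share = 2/7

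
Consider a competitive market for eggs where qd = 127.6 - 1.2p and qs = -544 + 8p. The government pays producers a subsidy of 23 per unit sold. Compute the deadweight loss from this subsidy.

Pre-subsidy: 127.6 - 1.2p = -544 + 8p gives p* = 73, q* = 40.
With the subsidy, sellers receive ps = pb + 23 for each unit, where pb is the price buyers pay.
Supply in terms of pb becomes qs = -544 + 8(pb + 23) = -360 + 8pb. Setting this equal to demand: 127.6 - 1.2pb = -360 + 8pb, so pb = 53.
Sellers receive ps = 53 + 23 = 76; q' = 127.6 − 1.2·53 = 64.
The subsidy expands output by 64 − 40 = 24 past the efficient level; on those units the gap between marginal cost and willingness to pay runs from 0 up to 23.
DWL = ½ × 23 × 24 = 276.

Deadweight loss = 276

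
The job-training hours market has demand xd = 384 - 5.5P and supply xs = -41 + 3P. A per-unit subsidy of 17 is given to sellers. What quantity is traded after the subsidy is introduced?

Pre-subsidy: 384 - 5.5P = -41 + 3P gives P* = 50, x* = 109.
With the subsidy, sellers receive Ps = Pb + 17 for each unit, where Pb is the price buyers pay.
Supply in terms of Pb becomes xs = -41 + 3(Pb + 17) = 10 + 3Pb. Setting this equal to demand: 384 - 5.5Pb = 10 + 3Pb, so Pb = 44.
Sellers receive Ps = 44 + 17 = 61; x' = 384 − 5.5·44 = 142.

x' = 142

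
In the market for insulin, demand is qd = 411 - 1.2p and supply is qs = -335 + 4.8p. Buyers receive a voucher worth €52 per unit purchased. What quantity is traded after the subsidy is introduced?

q' = 311.72

Pre-subsidy: 411 - 1.2p = -335 + 4.8p gives p* = 373/3, q* = 261.8.
With the rebate, buyers effectively pay pb = ps − 52, where ps is the price sellers receive.
Demand in terms of ps becomes qd = 411 − 1.2(ps − 52) = 473.4 - 1.2ps. Setting this equal to supply: 473.4 - 1.2ps = -335 + 4.8ps, so ps = 2021/15.
Buyers pay pb = 2021/15 − 52 = 1241/15; q' = -335 + 4.8·(2021/15) = 311.72.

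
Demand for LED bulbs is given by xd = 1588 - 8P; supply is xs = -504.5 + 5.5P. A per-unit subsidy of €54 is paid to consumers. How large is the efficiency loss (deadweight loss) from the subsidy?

Deadweight loss = €4752

Pre-subsidy: 1588 - 8P = -504.5 + 5.5P gives P* = 155, x* = 348.
With the rebate, buyers effectively pay Pb = Ps − 54, where Ps is the price sellers receive.
Demand in terms of Ps becomes xd = 1588 − 8(Ps − 54) = 2020 - 8Ps. Setting this equal to supply: 2020 - 8Ps = -504.5 + 5.5Ps, so Ps = 187.
Buyers pay Pb = 187 − 54 = 133; x' = -504.5 + 5.5·187 = 524.
The subsidy expands output by 524 − 348 = 176 past the efficient level; on those units the gap between marginal cost and willingness to pay runs from 0 up to 54.
DWL = ½ × 54 × 176 = 4752.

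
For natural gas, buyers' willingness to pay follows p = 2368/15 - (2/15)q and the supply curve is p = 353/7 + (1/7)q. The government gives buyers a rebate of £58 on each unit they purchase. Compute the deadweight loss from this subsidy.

Deadweight loss = £6090

Pre-subsidy: 2368/15 - (2/15)q = 353/7 + (1/7)q gives q* = 389 and p* = 106.
With the rebate, buyers effectively pay pb = ps − 58, where ps is the price sellers receive.
On the curves, pb = 2368/15 - (2/15)q and ps = 353/7 + (1/7)q; the wedge ps − pb = 58 gives 353/7 + (1/7)q − (2368/15 - (2/15)q) = 58, so q' = 599.
Then pb = 2368/15 − (2/15)·599 = 78 and ps = 353/7 + (1/7)·599 = 136.
The subsidy expands output by 599 − 389 = 210 past the efficient level; on those units the gap between marginal cost and willingness to pay runs from 0 up to 58.
DWL = ½ × 58 × 210 = 6090.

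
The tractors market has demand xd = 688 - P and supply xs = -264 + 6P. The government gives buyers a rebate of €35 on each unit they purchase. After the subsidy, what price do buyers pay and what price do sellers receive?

Pre-subsidy: 688 - P = -264 + 6P gives P* = 136, x* = 552.
With the rebate, buyers effectively pay Pb = Ps − 35, where Ps is the price sellers receive.
Demand in terms of Ps becomes xd = 688 − 1(Ps − 35) = 723 - Ps. Setting this equal to supply: 723 - Ps = -264 + 6Ps, so Ps = 141.
Buyers pay Pb = 141 − 35 = 106; x' = -264 + 6·141 = 582.

Buyers pay €106; sellers receive €141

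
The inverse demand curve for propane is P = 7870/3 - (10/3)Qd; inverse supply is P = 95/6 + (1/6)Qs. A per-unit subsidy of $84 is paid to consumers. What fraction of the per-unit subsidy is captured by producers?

Pre-subsidy: 7870/3 - (10/3)Q = 95/6 + (1/6)Q gives Q* = 745 and P* = 140.
With the rebate, buyers effectively pay Pb = Ps − 84, where Ps is the price sellers receive.
On the curves, Pb = 7870/3 - (10/3)Q and Ps = 95/6 + (1/6)Q; the wedge Ps − Pb = 84 gives 95/6 + (1/6)Q − (7870/3 - (10/3)Q) = 84, so Q' = 769.
Then Pb = 7870/3 − (10/3)·769 = 60 and Ps = 95/6 + (1/6)·769 = 144.
Buyers' price falls by P* − Pb = 140 − 60 = 80; sellers' price rises by Ps − P* = 144 − 140 = 4.
So producers capture 4/84 = 1/21 of each unit of subsidy.

Producer share = 1/21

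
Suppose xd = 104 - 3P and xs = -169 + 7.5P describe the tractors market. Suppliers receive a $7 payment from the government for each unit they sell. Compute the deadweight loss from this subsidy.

Deadweight loss = $52.5

Pre-subsidy: 104 - 3P = -169 + 7.5P gives P* = 26, x* = 26.
With the subsidy, sellers receive Ps = Pb + 7 for each unit, where Pb is the price buyers pay.
Supply in terms of Pb becomes xs = -169 + 7.5(Pb + 7) = -116.5 + 7.5Pb. Setting this equal to demand: 104 - 3Pb = -116.5 + 7.5Pb, so Pb = 21.
Sellers receive Ps = 21 + 7 = 28; x' = 104 − 3·21 = 41.
The subsidy expands output by 41 − 26 = 15 past the efficient level; on those units the gap between marginal cost and willingness to pay runs from 0 up to 7.
DWL = ½ × 7 × 15 = 52.5.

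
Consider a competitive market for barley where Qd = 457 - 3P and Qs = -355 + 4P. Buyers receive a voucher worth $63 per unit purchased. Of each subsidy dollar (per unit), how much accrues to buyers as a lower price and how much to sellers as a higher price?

Buyers gain $36 per unit; sellers gain $27 per unit

Pre-subsidy: 457 - 3P = -355 + 4P gives P* = 116, Q* = 109.
With the rebate, buyers effectively pay Pb = Ps − 63, where Ps is the price sellers receive.
Demand in terms of Ps becomes Qd = 457 − 3(Ps − 63) = 646 - 3Ps. Setting this equal to supply: 646 - 3Ps = -355 + 4Ps, so Ps = 143.
Buyers pay Pb = 143 − 63 = 80; Q' = -355 + 4·143 = 217.
Buyers' price falls by P* − Pb = 116 − 80 = 36; sellers' price rises by Ps − P* = 143 − 116 = 27.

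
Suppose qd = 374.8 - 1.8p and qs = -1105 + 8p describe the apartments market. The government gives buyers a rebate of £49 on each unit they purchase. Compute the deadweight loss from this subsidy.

Deadweight loss = £1764

Pre-subsidy: 374.8 - 1.8p = -1105 + 8p gives p* = 151, q* = 103.
With the rebate, buyers effectively pay pb = ps − 49, where ps is the price sellers receive.
Demand in terms of ps becomes qd = 374.8 − 1.8(ps − 49) = 463 - 1.8ps. Setting this equal to supply: 463 - 1.8ps = -1105 + 8ps, so ps = 160.
Buyers pay pb = 160 − 49 = 111; q' = -1105 + 8·160 = 175.
The subsidy expands output by 175 − 103 = 72 past the efficient level; on those units the gap between marginal cost and willingness to pay runs from 0 up to 49.
DWL = ½ × 49 × 72 = 1764.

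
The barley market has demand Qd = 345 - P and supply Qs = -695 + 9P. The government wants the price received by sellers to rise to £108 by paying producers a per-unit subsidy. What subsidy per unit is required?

Required subsidy s = £40 per unit

At a seller price of 108, quantity supplied is -695 + 9·108 = 277.
Buyers absorb 277 only when they pay Pb with 345 − 1·Pb = 277, i.e. Pb = 68.
s = Ps − Pb = 108 − 68 = 40.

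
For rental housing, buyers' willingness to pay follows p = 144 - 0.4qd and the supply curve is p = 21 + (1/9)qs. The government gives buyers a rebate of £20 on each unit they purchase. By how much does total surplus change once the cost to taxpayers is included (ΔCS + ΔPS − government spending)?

Net change in total surplus = -9000/23

Pre-subsidy: 144 - 0.4q = 21 + (1/9)q gives q* = 5535/23 and p* = 1098/23.
With the rebate, buyers effectively pay pb = ps − 20, where ps is the price sellers receive.
On the curves, pb = 144 - 0.4q and ps = 21 + (1/9)q; the wedge ps − pb = 20 gives 21 + (1/9)q − (144 - 0.4q) = 20, so q' = 6435/23.
Then pb = 144 − 0.4·(6435/23) = 738/23 and ps = 21 + (1/9)·(6435/23) = 1198/23.
ΔCS = ½(5535/23 + 6435/23)(1098/23 − 738/23) = 2154600/529; ΔPS = ½(5535/23 + 6435/23)(1198/23 − 1098/23) = 598500/529.
Government spending = 20 × 6435/23 = 128700/23.
Net change = 2154600/529 + 598500/529 − 128700/23 = -9000/23. The loss equals the DWL triangle ½·20·900/23.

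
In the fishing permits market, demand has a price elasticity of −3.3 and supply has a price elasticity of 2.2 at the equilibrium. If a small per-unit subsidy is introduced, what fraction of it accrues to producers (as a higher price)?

For a small subsidy around the equilibrium, the benefit split depends on the relative slopes, which at a point are proportional to the elasticities.
Buyer share = εs/(εs + |εd|) = 2.2/(2.2 + 3.3) = 0.4; seller share = |εd|/(εs + |εd|) = 0.6.
So producers capture 0.6 of the subsidy.

Producer share = 0.6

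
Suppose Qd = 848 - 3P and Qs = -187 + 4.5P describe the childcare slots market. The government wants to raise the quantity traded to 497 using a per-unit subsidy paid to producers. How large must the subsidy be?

Required subsidy s = 35 per unit

At Q = 497, invert demand for the buyer price: Pb = (848 − 497)/3 = 117; invert supply for the seller price: Ps = (497 − (-187))/4.5 = 152.
The subsidy must fill the gap: s = Ps − Pb = 152 − 117 = 35.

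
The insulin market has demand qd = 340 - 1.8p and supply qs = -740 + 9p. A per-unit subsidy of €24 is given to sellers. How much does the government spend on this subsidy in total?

Pre-subsidy: 340 - 1.8p = -740 + 9p gives p* = 100, q* = 160.
With the subsidy, sellers receive ps = pb + 24 for each unit, where pb is the price buyers pay.
Supply in terms of pb becomes qs = -740 + 9(pb + 24) = -524 + 9pb. Setting this equal to demand: 340 - 1.8pb = -524 + 9pb, so pb = 80.
Sellers receive ps = 80 + 24 = 104; q' = 340 − 1.8·80 = 196.
Government outlay = subsidy × quantity = 24 × 196 = 4704.

Government cost = €4704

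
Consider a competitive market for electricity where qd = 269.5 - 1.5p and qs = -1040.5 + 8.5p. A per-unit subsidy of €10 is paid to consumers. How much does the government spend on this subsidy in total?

Government cost = €857.5

Pre-subsidy: 269.5 - 1.5p = -1040.5 + 8.5p gives p* = 131, q* = 73.
With the rebate, buyers effectively pay pb = ps − 10, where ps is the price sellers receive.
Demand in terms of ps becomes qd = 269.5 − 1.5(ps − 10) = 284.5 - 1.5ps. Setting this equal to supply: 284.5 - 1.5ps = -1040.5 + 8.5ps, so ps = 132.5.
Buyers pay pb = 132.5 − 10 = 122.5; q' = -1040.5 + 8.5·132.5 = 85.75.
Government outlay = subsidy × quantity = 10 × 85.75 = 857.5.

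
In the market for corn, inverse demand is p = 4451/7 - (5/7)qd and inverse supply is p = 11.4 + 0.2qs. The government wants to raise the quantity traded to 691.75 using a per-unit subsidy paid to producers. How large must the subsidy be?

Required subsidy s = 8 per unit

At q = 691.75, from the demand curve buyers pay pb = 4451/7 − (5/7)·691.75 = 141.75; from the supply curve sellers need ps = 11.4 + 0.2·691.75 = 149.75.
The subsidy must fill the gap: s = ps − pb = 149.75 − 141.75 = 8.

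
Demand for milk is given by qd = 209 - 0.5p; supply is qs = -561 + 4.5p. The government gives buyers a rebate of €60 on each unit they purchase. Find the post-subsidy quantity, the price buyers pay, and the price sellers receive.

Pre-subsidy: 209 - 0.5p = -561 + 4.5p gives p* = 154, q* = 132.
With the rebate, buyers effectively pay pb = ps − 60, where ps is the price sellers receive.
Demand in terms of ps becomes qd = 209 − 0.5(ps − 60) = 239 - 0.5ps. Setting this equal to supply: 239 - 0.5ps = -561 + 4.5ps, so ps = 160.
Buyers pay pb = 160 − 60 = 100; q' = -561 + 4.5·160 = 159.

q' = 159; buyers pay €100; sellers receive €160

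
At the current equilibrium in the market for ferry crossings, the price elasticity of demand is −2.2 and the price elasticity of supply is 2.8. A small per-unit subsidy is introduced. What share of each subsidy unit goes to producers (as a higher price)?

Producer share = 0.44

For a small subsidy around the equilibrium, the benefit split depends on the relative slopes, which at a point are proportional to the elasticities.
Buyer share = εs/(εs + |εd|) = 2.8/(2.8 + 2.2) = 0.56; seller share = |εd|/(εs + |εd|) = 0.44.
So producers capture 0.44 of the subsidy.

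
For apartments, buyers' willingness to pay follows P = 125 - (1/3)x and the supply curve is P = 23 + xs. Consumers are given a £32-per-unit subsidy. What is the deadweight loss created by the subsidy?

Pre-subsidy: 125 - (1/3)x = 23 + x gives x* = 76.5 and P* = 99.5.
With the rebate, buyers effectively pay Pb = Ps − 32, where Ps is the price sellers receive.
On the curves, Pb = 125 - (1/3)x and Ps = 23 + x; the wedge Ps − Pb = 32 gives 23 + x − (125 - (1/3)x) = 32, so x' = 100.5.
Then Pb = 125 − (1/3)·100.5 = 91.5 and Ps = 23 + 1·100.5 = 123.5.
The subsidy expands output by 100.5 − 76.5 = 24 past the efficient level; on those units the gap between marginal cost and willingness to pay runs from 0 up to 32.
DWL = ½ × 32 × 24 = 384.

Deadweight loss = £384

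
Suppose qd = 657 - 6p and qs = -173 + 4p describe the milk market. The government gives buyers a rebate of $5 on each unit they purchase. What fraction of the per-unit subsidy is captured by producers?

Pre-subsidy: 657 - 6p = -173 + 4p gives p* = 83, q* = 159.
With the rebate, buyers effectively pay pb = ps − 5, where ps is the price sellers receive.
Demand in terms of ps becomes qd = 657 − 6(ps − 5) = 687 - 6ps. Setting this equal to supply: 687 - 6ps = -173 + 4ps, so ps = 86.
Buyers pay pb = 86 − 5 = 81; q' = -173 + 4·86 = 171.
Buyers' price falls by p* − pb = 83 − 81 = 2; sellers' price rises by ps − p* = 86 − 83 = 3.
So producers capture 3/5 = 0.6 of each unit of subsidy.

Producer share = 0.6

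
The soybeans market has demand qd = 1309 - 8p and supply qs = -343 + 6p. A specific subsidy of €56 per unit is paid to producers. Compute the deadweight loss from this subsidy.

Pre-subsidy: 1309 - 8p = -343 + 6p gives p* = 118, q* = 365.
With the subsidy, sellers receive ps = pb + 56 for each unit, where pb is the price buyers pay.
Supply in terms of pb becomes qs = -343 + 6(pb + 56) = -7 + 6pb. Setting this equal to demand: 1309 - 8pb = -7 + 6pb, so pb = 94.
Sellers receive ps = 94 + 56 = 150; q' = 1309 − 8·94 = 557.
The subsidy expands output by 557 − 365 = 192 past the efficient level; on those units the gap between marginal cost and willingness to pay runs from 0 up to 56.
DWL = ½ × 56 × 192 = 5376.

Deadweight loss = €5376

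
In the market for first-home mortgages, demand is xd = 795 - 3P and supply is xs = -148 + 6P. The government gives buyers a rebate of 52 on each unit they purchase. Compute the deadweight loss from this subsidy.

Pre-subsidy: 795 - 3P = -148 + 6P gives P* = 943/9, x* = 1442/3.
With the rebate, buyers effectively pay Pb = Ps − 52, where Ps is the price sellers receive.
Demand in terms of Ps becomes xd = 795 − 3(Ps − 52) = 951 - 3Ps. Setting this equal to supply: 951 - 3Ps = -148 + 6Ps, so Ps = 1099/9.
Buyers pay Pb = 1099/9 − 52 = 631/9; x' = -148 + 6·(1099/9) = 1754/3.
The subsidy expands output by 1754/3 − 1442/3 = 104 past the efficient level; on those units the gap between marginal cost and willingness to pay runs from 0 up to 52.
DWL = ½ × 52 × 104 = 2704.

Deadweight loss = 2704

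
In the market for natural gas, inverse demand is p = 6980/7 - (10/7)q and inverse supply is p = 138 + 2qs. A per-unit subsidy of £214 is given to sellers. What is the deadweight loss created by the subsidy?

Pre-subsidy: 6980/7 - (10/7)q = 138 + 2q gives q* = 3007/12 and p* = 3835/6.
With the subsidy, sellers receive ps = pb + 214 for each unit, where pb is the price buyers pay.
On the curves, pb = 6980/7 - (10/7)q and ps = 138 + 2q; the wedge ps − pb = 214 gives 138 + 2q − (6980/7 - (10/7)q) = 214, so q' = 313.
Then pb = 6980/7 − (10/7)·313 = 550 and ps = 138 + 2·313 = 764.
The subsidy expands output by 313 − 3007/12 = 749/12 past the efficient level; on those units the gap between marginal cost and willingness to pay runs from 0 up to 214.
DWL = ½ × 214 × 749/12 = 80143/12.

Deadweight loss = 80143/12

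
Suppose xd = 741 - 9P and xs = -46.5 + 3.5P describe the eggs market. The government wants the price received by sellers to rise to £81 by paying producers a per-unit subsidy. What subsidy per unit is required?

At a seller price of 81, quantity supplied is -46.5 + 3.5·81 = 237.
Buyers absorb 237 only when they pay Pb with 741 − 9·Pb = 237, i.e. Pb = 56.
s = Ps − Pb = 81 − 56 = 25.

Required subsidy s = £25 per unit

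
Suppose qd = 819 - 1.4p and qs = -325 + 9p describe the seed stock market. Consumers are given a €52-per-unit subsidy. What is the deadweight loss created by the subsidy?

Deadweight loss = €1638

Pre-subsidy: 819 - 1.4p = -325 + 9p gives p* = 110, q* = 665.
With the rebate, buyers effectively pay pb = ps − 52, where ps is the price sellers receive.
Demand in terms of ps becomes qd = 819 − 1.4(ps − 52) = 891.8 - 1.4ps. Setting this equal to supply: 891.8 - 1.4ps = -325 + 9ps, so ps = 117.
Buyers pay pb = 117 − 52 = 65; q' = -325 + 9·117 = 728.
The subsidy expands output by 728 − 665 = 63 past the efficient level; on those units the gap between marginal cost and willingness to pay runs from 0 up to 52.
DWL = ½ × 52 × 63 = 1638.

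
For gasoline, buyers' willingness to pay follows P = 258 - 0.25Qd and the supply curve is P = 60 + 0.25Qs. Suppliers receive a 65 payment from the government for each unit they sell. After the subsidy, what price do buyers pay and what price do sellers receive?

Pre-subsidy: 258 - 0.25Q = 60 + 0.25Q gives Q* = 396 and P* = 159.
With the subsidy, sellers receive Ps = Pb + 65 for each unit, where Pb is the price buyers pay.
On the curves, Pb = 258 - 0.25Q and Ps = 60 + 0.25Q; the wedge Ps − Pb = 65 gives 60 + 0.25Q − (258 - 0.25Q) = 65, so Q' = 526.
Then Pb = 258 − 0.25·526 = 126.5 and Ps = 60 + 0.25·526 = 191.5.

Buyers pay 126.5; sellers receive 191.5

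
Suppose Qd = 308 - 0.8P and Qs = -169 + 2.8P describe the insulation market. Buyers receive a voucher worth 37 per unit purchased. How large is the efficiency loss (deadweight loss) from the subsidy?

Pre-subsidy: 308 - 0.8P = -169 + 2.8P gives P* = 132.5, Q* = 202.
With the rebate, buyers effectively pay Pb = Ps − 37, where Ps is the price sellers receive.
Demand in terms of Ps becomes Qd = 308 − 0.8(Ps − 37) = 337.6 - 0.8Ps. Setting this equal to supply: 337.6 - 0.8Ps = -169 + 2.8Ps, so Ps = 2533/18.
Buyers pay Pb = 2533/18 − 37 = 1867/18; Q' = -169 + 2.8·(2533/18) = 10126/45.
The subsidy expands output by 10126/45 − 202 = 1036/45 past the efficient level; on those units the gap between marginal cost and willingness to pay runs from 0 up to 37.
DWL = ½ × 37 × 1036/45 = 19166/45.

Deadweight loss = 19166/45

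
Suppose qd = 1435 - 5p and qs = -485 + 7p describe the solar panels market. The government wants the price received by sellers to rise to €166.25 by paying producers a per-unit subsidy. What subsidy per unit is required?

Required subsidy s = €15 per unit

At a seller price of 166.25, quantity supplied is -485 + 7·166.25 = 678.75.
Buyers absorb 678.75 only when they pay pb with 1435 − 5·pb = 678.75, i.e. pb = 151.25.
s = ps − pb = 166.25 − 151.25 = 15.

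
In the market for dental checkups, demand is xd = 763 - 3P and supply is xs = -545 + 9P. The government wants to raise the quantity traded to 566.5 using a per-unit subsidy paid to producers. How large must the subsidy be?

Required subsidy s = 58 per unit

At x = 566.5, invert demand for the buyer price: Pb = (763 − 566.5)/3 = 65.5; invert supply for the seller price: Ps = (566.5 − (-545))/9 = 123.5.
The subsidy must fill the gap: s = Ps − Pb = 123.5 − 65.5 = 58.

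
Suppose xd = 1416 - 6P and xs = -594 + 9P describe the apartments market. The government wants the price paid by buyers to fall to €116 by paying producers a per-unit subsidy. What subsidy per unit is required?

Required subsidy s = €30 per unit

At a buyer price of 116, quantity demanded is 1416 − 6·116 = 720.
Sellers supply 720 only when they receive Ps with -594 + 9·Ps = 720, i.e. Ps = 146.
s = Ps − Pb = 146 − 116 = 30.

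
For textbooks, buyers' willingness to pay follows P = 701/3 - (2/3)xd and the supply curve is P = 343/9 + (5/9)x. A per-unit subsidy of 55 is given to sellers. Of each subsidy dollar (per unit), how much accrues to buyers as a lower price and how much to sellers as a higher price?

Buyers gain 30 per unit; sellers gain 25 per unit

Pre-subsidy: 701/3 - (2/3)x = 343/9 + (5/9)x gives x* = 160 and P* = 127.
With the subsidy, sellers receive Ps = Pb + 55 for each unit, where Pb is the price buyers pay.
On the curves, Pb = 701/3 - (2/3)x and Ps = 343/9 + (5/9)x; the wedge Ps − Pb = 55 gives 343/9 + (5/9)x − (701/3 - (2/3)x) = 55, so x' = 205.
Then Pb = 701/3 − (2/3)·205 = 97 and Ps = 343/9 + (5/9)·205 = 152.
Buyers' price falls by P* − Pb = 127 − 97 = 30; sellers' price rises by Ps − P* = 152 − 127 = 25.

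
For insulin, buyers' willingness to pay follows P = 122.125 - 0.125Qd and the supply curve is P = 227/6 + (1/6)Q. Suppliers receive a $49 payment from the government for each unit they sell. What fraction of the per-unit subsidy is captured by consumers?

Pre-subsidy: 122.125 - 0.125Q = 227/6 + (1/6)Q gives Q* = 289 and P* = 86.
With the subsidy, sellers receive Ps = Pb + 49 for each unit, where Pb is the price buyers pay.
On the curves, Pb = 122.125 - 0.125Q and Ps = 227/6 + (1/6)Q; the wedge Ps − Pb = 49 gives 227/6 + (1/6)Q − (122.125 - 0.125Q) = 49, so Q' = 457.
Then Pb = 122.125 − 0.125·457 = 65 and Ps = 227/6 + (1/6)·457 = 114.
Buyers' price falls by P* − Pb = 86 − 65 = 21; sellers' price rises by Ps − P* = 114 − 86 = 28.
So consumers capture 21/49 = 3/7 of each unit of subsidy.

Consumer share = 3/7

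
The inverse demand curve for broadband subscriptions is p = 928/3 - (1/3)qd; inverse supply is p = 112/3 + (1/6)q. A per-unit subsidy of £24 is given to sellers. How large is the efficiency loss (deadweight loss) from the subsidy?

Deadweight loss = £576

Pre-subsidy: 928/3 - (1/3)q = 112/3 + (1/6)q gives q* = 544 and p* = 128.
With the subsidy, sellers receive ps = pb + 24 for each unit, where pb is the price buyers pay.
On the curves, pb = 928/3 - (1/3)q and ps = 112/3 + (1/6)q; the wedge ps − pb = 24 gives 112/3 + (1/6)q − (928/3 - (1/3)q) = 24, so q' = 592.
Then pb = 928/3 − (1/3)·592 = 112 and ps = 112/3 + (1/6)·592 = 136.
The subsidy expands output by 592 − 544 = 48 past the efficient level; on those units the gap between marginal cost and willingness to pay runs from 0 up to 24.
DWL = ½ × 24 × 48 = 576.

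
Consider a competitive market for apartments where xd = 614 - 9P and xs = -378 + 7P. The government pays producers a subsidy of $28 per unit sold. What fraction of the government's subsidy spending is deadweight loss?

Pre-subsidy: 614 - 9P = -378 + 7P gives P* = 62, x* = 56.
With the subsidy, sellers receive Ps = Pb + 28 for each unit, where Pb is the price buyers pay.
Supply in terms of Pb becomes xs = -378 + 7(Pb + 28) = -182 + 7Pb. Setting this equal to demand: 614 - 9Pb = -182 + 7Pb, so Pb = 49.75.
Sellers receive Ps = 49.75 + 28 = 77.75; x' = 614 − 9·49.75 = 166.25.
ΔCS = ½(56 + 166.25)(62 − 49.75) = 1361.28125; ΔPS = ½(56 + 166.25)(77.75 − 62) = 1750.21875.
Government spending = 28 × 166.25 = 4655.
DWL = ½ × 28 × (166.25 − 56) = 1543.5; fraction = 1543.5 / 4655 = 63/190.

DWL / government spending = 63/190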